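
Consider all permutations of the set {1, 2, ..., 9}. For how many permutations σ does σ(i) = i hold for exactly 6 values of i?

Pick the 6 fixed positions: C(9,6) = 84 ways.
The other 3 form a derangement: !3 = 2.
Total: 84 × 2 = 168.

168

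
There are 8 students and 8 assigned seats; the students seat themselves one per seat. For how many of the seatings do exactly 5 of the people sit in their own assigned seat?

112

Choose which 5 of the 8 are fixed: C(8,5) = 56.
The other 3 form a derangement: !3 = 2.
Total: 56 × 2 = 112.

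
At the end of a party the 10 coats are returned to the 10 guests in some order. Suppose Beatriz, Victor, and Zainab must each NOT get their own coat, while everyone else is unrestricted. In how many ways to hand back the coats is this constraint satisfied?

Let A_j be the event that the j-th constrained one is fixed. By inclusion-exclusion over the 3 events:
Σ_{j=0}^{3} (-1)^j C(3,j)(10-j)!
= C(3,0)·10! - C(3,1)·9! + C(3,2)·8! - C(3,3)·7!
= 3628800 - 1088640 + 120960 - 5040
= 2656080

2656080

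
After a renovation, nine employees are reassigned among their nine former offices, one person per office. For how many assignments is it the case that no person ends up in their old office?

!9 = 9! · Σ_{k=0}^{9} (-1)^k/k!
= 9! - 9!/1! + 9!/2! - 9!/3! + 9!/4! - 9!/5! + 9!/6! - 9!/7! + 9!/8! - 9!/9!
= 362880 - 362880 + 181440 - 60480 + 15120 - 3024 + 504 - 72 + 9 - 1
= 133496

133496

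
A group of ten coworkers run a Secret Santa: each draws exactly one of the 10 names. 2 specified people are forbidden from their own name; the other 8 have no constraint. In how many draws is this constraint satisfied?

Inclusion-exclusion on the 2 forbidden self-matches:
Σ_{j=0}^{2} (-1)^j C(2,j)(10-j)!
= C(2,0)·10! - C(2,1)·9! + C(2,2)·8!
= 3628800 - 725760 + 40320
= 2943360

2943360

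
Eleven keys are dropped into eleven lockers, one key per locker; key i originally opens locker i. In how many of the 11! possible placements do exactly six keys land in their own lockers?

20328

Choose which 6 of the 11 are fixed: C(11,6) = 462.
The remaining 5 must be deranged: !5 = 44.
Total: 462 × 44 = 20328.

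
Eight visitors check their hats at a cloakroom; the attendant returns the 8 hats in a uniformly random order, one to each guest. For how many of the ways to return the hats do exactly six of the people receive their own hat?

28

Pick the 6 fixed positions: C(8,6) = 28 ways.
The other 2 form a derangement: !2 = 1.
Total: 28 × 1 = 28.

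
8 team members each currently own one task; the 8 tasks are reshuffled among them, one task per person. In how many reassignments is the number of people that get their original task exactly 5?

Pick the 5 fixed positions: C(8,5) = 56 ways.
The remaining 3 must be deranged: !3 = 2.
Total: 56 × 2 = 112.

112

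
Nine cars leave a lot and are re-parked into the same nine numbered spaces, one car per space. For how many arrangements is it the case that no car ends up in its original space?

133496

!9 is the nearest integer to 9!/e.
9! = 362880, and 362880/e ≈ 133496.09, so !9 = 133496.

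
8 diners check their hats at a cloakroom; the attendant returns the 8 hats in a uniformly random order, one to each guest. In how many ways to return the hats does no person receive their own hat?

!8 is the nearest integer to 8!/e.
8! = 40320, and 40320/e ≈ 14832.90, so !8 = 14833.

14833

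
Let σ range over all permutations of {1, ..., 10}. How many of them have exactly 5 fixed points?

Pick the 5 fixed positions: C(10,5) = 252 ways.
The other 5 form a derangement: !5 = 44.
Total: 252 × 44 = 11088.

11088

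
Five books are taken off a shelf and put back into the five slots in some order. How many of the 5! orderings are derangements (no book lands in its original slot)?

!5 is the nearest integer to 5!/e.
5! = 120, and 120/e ≈ 44.15, so !5 = 44.

44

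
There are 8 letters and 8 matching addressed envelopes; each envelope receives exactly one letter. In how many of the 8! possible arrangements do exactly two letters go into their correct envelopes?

7420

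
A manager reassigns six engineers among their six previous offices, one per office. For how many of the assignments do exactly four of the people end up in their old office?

15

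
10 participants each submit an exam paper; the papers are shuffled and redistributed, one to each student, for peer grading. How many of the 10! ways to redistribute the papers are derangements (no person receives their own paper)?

Use !n = n·!(n-1) + (-1)^n.
!10 = 10·133496 + 1 = 1334961

1334961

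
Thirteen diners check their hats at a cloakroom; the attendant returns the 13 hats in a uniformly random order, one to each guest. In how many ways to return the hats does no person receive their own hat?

Recurrence: !13 = 12·(!12 + !11).
!13 = 12·(176214841 + 14684570) = 12·190899411 = 2290792932

2290792932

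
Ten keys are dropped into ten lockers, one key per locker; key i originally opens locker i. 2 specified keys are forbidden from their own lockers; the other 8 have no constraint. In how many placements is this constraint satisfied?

2943360

Inclusion-exclusion on the 2 forbidden self-matches:
Σ_{j=0}^{2} (-1)^j C(2,j)(10-j)!
= C(2,0)·10! - C(2,1)·9! + C(2,2)·8!
= 3628800 - 725760 + 40320
= 2943360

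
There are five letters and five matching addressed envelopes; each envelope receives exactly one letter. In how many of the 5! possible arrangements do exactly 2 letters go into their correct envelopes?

Choose which 2 of the 5 are fixed: C(5,2) = 10.
The other 3 form a derangement: !3 = 2.
Total: 10 × 2 = 20.

20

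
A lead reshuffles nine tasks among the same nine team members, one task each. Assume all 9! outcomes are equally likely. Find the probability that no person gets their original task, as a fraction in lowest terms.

Favorable outcomes: !9 = 133496.
Total outcomes: 9! = 362880.
Probability = 133496/362880 = 16687/45360.

16687/45360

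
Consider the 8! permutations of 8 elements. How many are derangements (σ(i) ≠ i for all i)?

Recurrence: !8 = 8·!7 + (-1)^8.
!8 = 8·1854 + 1 = 14833

14833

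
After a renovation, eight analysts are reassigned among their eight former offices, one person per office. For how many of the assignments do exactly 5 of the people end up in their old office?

112

Pick the 5 fixed positions: C(8,5) = 56 ways.
The other 3 form a derangement: !3 = 2.
Total: 56 × 2 = 112.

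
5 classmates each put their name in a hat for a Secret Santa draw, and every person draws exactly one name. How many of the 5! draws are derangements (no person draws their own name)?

44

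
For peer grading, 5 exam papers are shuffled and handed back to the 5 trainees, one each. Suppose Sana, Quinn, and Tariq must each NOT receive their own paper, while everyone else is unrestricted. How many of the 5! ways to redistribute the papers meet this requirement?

64

Let A_j be the event that the j-th constrained one is fixed. By inclusion-exclusion over the 3 events:
Σ_{j=0}^{3} (-1)^j C(3,j)(5-j)!
= C(3,0)·5! - C(3,1)·4! + C(3,2)·3! - C(3,3)·2!
= 120 - 72 + 18 - 2
= 64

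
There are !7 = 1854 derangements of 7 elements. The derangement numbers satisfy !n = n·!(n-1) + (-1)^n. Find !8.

!8 = 8·1854 + 1 = 14833.

14833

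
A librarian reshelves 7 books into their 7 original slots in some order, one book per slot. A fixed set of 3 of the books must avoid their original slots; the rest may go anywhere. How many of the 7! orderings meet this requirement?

3216

Let A_j be the event that the j-th constrained one is fixed. By inclusion-exclusion over the 3 events:
Σ_{j=0}^{3} (-1)^j C(3,j)(7-j)!
= C(3,0)·7! - C(3,1)·6! + C(3,2)·5! - C(3,3)·4!
= 5040 - 2160 + 360 - 24
= 3216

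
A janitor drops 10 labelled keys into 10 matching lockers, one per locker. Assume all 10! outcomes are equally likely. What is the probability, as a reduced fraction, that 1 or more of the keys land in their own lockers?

28319/44800

Favorable outcomes: Σ_{i≥1} C(10,i)·!(10-i) = 10·133496 + 45·14833 + 120·1854 + 210·265 + 252·44 + 210·9 + 120·2 + 45·1 + 10·0 + 1·1 = 2293839.
Total outcomes: 10! = 3628800.
Probability = 2293839/3628800 = 28319/44800.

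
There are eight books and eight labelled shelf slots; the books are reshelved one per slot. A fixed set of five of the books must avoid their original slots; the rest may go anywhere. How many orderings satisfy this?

Let A_j be the event that the j-th constrained one is fixed. By inclusion-exclusion over the 5 events:
Σ_{j=0}^{5} (-1)^j C(5,j)(8-j)!
= C(5,0)·8! - C(5,1)·7! + C(5,2)·6! - C(5,3)·5! + C(5,4)·4! - C(5,5)·3!
= 40320 - 25200 + 7200 - 1200 + 120 - 6
= 21234

21234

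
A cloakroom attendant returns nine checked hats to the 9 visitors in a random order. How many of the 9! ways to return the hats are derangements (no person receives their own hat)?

The number of derangements of 9 is !9 = Σ_{k=0}^{9} (-1)^k·9!/k!
= 9! - 9!/1! + 9!/2! - 9!/3! + 9!/4! - 9!/5! + 9!/6! - 9!/7! + 9!/8! - 9!/9!
= 362880 - 362880 + 181440 - 60480 + 15120 - 3024 + 504 - 72 + 9 - 1
= 133496

133496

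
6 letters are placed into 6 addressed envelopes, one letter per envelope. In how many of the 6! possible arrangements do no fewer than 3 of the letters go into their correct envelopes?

# with exactly i fixed is C(6,i)·!(6-i); sum over i=3..6:
  i=3: C(6,3)·!3 = 20·2 = 40
  i=4: C(6,4)·!2 = 15·1 = 15
  i=5: C(6,5)·!1 = 6·0 = 0
  i=6: C(6,6)·!0 = 1·1 = 1
Total = 56.

56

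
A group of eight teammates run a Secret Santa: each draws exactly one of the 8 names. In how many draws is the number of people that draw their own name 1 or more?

25487

# with exactly i fixed is C(8,i)·!(8-i); sum over i=1..8:
  i=1: C(8,1)·!7 = 8·1854 = 14832
  i=2: C(8,2)·!6 = 28·265 = 7420
  i=3: C(8,3)·!5 = 56·44 = 2464
  i=4: C(8,4)·!4 = 70·9 = 630
  i=5: C(8,5)·!3 = 56·2 = 112
  i=6: C(8,6)·!2 = 28·1 = 28
  i=7: C(8,7)·!1 = 8·0 = 0
  i=8: C(8,8)·!0 = 1·1 = 1
Total = 25487.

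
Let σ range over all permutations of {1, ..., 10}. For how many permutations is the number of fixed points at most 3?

3559886

# with exactly i fixed is C(10,i)·!(10-i); sum over i=0..3:
  i=0: C(10,0)·!10 = 1·1334961 = 1334961
  i=1: C(10,1)·!9 = 10·133496 = 1334960
  i=2: C(10,2)·!8 = 45·14833 = 667485
  i=3: C(10,3)·!7 = 120·1854 = 222480
Total = 3559886.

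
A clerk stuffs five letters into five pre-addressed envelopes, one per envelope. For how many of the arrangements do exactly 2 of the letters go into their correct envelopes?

20

Pick the 2 fixed positions: C(5,2) = 10 ways.
The other 3 form a derangement: !3 = 2.
Total: 10 × 2 = 20.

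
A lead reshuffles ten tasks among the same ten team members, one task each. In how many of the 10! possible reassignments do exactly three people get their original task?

222480

Pick the 3 fixed positions: C(10,3) = 120 ways.
The remaining 7 must be deranged: !7 = 1854.
Total: 120 × 1854 = 222480.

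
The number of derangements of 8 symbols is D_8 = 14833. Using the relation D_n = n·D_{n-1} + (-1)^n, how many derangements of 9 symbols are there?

133496

D_9 = 9·14833 - 1 = 133496.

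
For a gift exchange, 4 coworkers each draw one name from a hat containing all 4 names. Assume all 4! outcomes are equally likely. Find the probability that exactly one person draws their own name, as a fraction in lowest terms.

1/3

Favorable outcomes: C(4,1)·!3 = 4·2 = 8.
Total outcomes: 4! = 24.
Probability = 8/24 = 1/3.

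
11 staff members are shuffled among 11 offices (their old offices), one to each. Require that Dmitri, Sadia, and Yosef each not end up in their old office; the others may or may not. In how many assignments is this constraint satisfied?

Inclusion-exclusion on the 3 forbidden self-matches:
Σ_{j=0}^{3} (-1)^j C(3,j)(11-j)!
= C(3,0)·11! - C(3,1)·10! + C(3,2)·9! - C(3,3)·8!
= 39916800 - 10886400 + 1088640 - 40320
= 30078720

30078720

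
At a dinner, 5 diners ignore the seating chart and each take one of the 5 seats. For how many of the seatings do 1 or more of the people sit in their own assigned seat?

# with exactly i fixed is C(5,i)·!(5-i); sum over i=1..5:
  i=1: C(5,1)·!4 = 5·9 = 45
  i=2: C(5,2)·!3 = 10·2 = 20
  i=3: C(5,3)·!2 = 10·1 = 10
  i=4: C(5,4)·!1 = 5·0 = 0
  i=5: C(5,5)·!0 = 1·1 = 1
Total = 76.

76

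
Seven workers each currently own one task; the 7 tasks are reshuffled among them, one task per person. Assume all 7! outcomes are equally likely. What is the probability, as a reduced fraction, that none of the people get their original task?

103/280

Favorable outcomes: !7 = 1854.
Total outcomes: 7! = 5040.
Probability = 1854/5040 = 103/280.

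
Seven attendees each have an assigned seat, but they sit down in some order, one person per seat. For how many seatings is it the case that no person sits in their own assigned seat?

1854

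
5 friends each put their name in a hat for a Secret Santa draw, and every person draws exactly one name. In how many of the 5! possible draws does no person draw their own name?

44

!5 is the nearest integer to 5!/e.
5! = 120, and 120/e ≈ 44.15, so !5 = 44.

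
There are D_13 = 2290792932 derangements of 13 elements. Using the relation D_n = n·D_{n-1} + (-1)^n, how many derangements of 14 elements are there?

D_14 = 14·2290792932 + 1 = 32071101049.

32071101049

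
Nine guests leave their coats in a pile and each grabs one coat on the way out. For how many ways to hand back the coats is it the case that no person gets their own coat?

133496

The subfactorial !9 = [9!/e] (nearest integer).
9! = 362880, and 362880/e ≈ 133496.09, so !9 = 133496.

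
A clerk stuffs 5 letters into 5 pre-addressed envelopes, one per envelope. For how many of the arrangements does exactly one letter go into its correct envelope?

Pick the single fixed position: C(5,1) = 5 ways.
The other 4 form a derangement: !4 = 9.
Total: 5 × 9 = 45.

45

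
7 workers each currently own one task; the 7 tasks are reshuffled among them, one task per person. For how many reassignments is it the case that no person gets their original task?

1854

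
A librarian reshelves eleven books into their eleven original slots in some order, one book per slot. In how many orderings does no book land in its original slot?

The subfactorial !11 = [11!/e] (nearest integer).
11! = 39916800, and 39916800/e ≈ 14684570.08, so !11 = 14684570.

14684570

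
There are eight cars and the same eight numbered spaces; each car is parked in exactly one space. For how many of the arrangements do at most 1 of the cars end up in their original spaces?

29665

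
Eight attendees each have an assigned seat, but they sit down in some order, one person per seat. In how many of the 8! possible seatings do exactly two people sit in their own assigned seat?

7420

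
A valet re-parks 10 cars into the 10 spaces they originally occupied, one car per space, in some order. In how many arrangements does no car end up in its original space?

1334961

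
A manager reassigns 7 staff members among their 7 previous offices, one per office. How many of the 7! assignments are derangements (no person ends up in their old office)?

1854

The number of derangements of 7 is !7 = Σ_{k=0}^{7} (-1)^k·7!/k!
= 7! - 7!/1! + 7!/2! - 7!/3! + 7!/4! - 7!/5! + 7!/6! - 7!/7!
= 5040 - 5040 + 2520 - 840 + 210 - 42 + 7 - 1
= 1854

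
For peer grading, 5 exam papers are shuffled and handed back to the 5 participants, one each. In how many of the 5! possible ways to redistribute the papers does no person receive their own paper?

The subfactorial !5 = [5!/e] (nearest integer).
5! = 120, and 120/e ≈ 44.15, so !5 = 44.

44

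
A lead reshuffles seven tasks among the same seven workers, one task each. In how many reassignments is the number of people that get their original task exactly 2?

924

Pick the 2 fixed positions: C(7,2) = 21 ways.
The other 5 form a derangement: !5 = 44.
Total: 21 × 44 = 924.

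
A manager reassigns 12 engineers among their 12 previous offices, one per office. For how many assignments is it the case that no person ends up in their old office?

176214841

Recurrence: !12 = 11·(!11 + !10).
!12 = 11·(14684570 + 1334961) = 11·16019531 = 176214841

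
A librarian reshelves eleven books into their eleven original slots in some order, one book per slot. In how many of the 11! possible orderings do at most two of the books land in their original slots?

Sum C(11,i)·!(11-i) for i = 0..2:
  i=0: C(11,0)·!11 = 1·14684570 = 14684570
  i=1: C(11,1)·!10 = 11·1334961 = 14684571
  i=2: C(11,2)·!9 = 55·133496 = 7342280
Total = 36711421.

36711421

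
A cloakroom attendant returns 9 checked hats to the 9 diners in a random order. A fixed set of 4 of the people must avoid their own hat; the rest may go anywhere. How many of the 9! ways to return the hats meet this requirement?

229080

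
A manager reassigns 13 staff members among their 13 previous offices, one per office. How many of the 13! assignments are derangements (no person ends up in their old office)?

2290792932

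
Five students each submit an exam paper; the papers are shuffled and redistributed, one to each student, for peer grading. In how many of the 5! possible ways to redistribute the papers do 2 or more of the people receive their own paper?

Sum C(5,i)·!(5-i) for i = 2..5:
  i=2: C(5,2)·!3 = 10·2 = 20
  i=3: C(5,3)·!2 = 10·1 = 10
  i=4: C(5,4)·!1 = 5·0 = 0
  i=5: C(5,5)·!0 = 1·1 = 1
Total = 31.

31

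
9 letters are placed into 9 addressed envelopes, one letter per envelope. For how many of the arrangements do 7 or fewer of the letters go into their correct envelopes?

# with exactly i fixed is C(9,i)·!(9-i); sum over i=0..7:
  i=0: C(9,0)·!9 = 1·133496 = 133496
  i=1: C(9,1)·!8 = 9·14833 = 133497
  i=2: C(9,2)·!7 = 36·1854 = 66744
  i=3: C(9,3)·!6 = 84·265 = 22260
  i=4: C(9,4)·!5 = 126·44 = 5544
  i=5: C(9,5)·!4 = 126·9 = 1134
  i=6: C(9,6)·!3 = 84·2 = 168
  i=7: C(9,7)·!2 = 36·1 = 36
Total = 362879.

362879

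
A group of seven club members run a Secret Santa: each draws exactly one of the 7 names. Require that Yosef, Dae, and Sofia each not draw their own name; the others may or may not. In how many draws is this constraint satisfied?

3216

Let A_j be the event that the j-th constrained one is fixed. By inclusion-exclusion over the 3 events:
Σ_{j=0}^{3} (-1)^j C(3,j)(7-j)!
= C(3,0)·7! - C(3,1)·6! + C(3,2)·5! - C(3,3)·4!
= 5040 - 2160 + 360 - 24
= 3216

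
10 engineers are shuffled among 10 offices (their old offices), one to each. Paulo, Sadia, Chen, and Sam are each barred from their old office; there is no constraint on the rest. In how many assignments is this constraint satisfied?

Let A_j be the event that the j-th constrained one is fixed. By inclusion-exclusion over the 4 events:
Σ_{j=0}^{4} (-1)^j C(4,j)(10-j)!
= C(4,0)·10! - C(4,1)·9! + C(4,2)·8! - C(4,3)·7! + C(4,4)·6!
= 3628800 - 1451520 + 241920 - 20160 + 720
= 2399760

2399760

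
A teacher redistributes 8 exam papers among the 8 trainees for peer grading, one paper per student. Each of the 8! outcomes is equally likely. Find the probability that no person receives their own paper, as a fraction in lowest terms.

2119/5760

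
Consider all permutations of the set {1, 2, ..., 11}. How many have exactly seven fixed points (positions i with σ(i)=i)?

Choose which 7 of the 11 are fixed: C(11,7) = 330.
The other 4 form a derangement: !4 = 9.
Total: 330 × 9 = 2970.

2970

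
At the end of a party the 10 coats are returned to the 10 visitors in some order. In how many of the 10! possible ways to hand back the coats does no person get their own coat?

Use !n = n·!(n-1) + (-1)^n.
!10 = 10·133496 + 1 = 1334961

1334961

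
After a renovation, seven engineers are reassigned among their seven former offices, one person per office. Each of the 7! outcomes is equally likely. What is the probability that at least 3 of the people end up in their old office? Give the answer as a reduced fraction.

Favorable outcomes: Σ_{i≥3} C(7,i)·!(7-i) = 35·9 + 35·2 + 21·1 + 7·0 + 1·1 = 407.
Total outcomes: 7! = 5040.
Probability = 407/5040 = 407/5040.

407/5040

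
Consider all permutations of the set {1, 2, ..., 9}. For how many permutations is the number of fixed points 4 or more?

# with exactly i fixed is C(9,i)·!(9-i); sum over i=4..9:
  i=4: C(9,4)·!5 = 126·44 = 5544
  i=5: C(9,5)·!4 = 126·9 = 1134
  i=6: C(9,6)·!3 = 84·2 = 168
  i=7: C(9,7)·!2 = 36·1 = 36
  i=8: C(9,8)·!1 = 9·0 = 0
  i=9: C(9,9)·!0 = 1·1 = 1
Total = 6883.

6883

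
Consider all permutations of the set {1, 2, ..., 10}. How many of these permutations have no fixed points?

1334961

Recurrence: !10 = 10·!9 + (-1)^10.
!10 = 10·133496 + 1 = 1334961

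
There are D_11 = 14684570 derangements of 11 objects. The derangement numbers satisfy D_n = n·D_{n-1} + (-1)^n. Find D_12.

176214841

D_12 = 12·14684570 + 1 = 176214841.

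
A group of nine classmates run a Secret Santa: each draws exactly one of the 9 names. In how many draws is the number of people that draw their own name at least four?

6883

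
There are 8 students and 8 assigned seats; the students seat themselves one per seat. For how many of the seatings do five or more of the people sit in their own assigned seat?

# with exactly i fixed is C(8,i)·!(8-i); sum over i=5..8:
  i=5: C(8,5)·!3 = 56·2 = 112
  i=6: C(8,6)·!2 = 28·1 = 28
  i=7: C(8,7)·!1 = 8·0 = 0
  i=8: C(8,8)·!0 = 1·1 = 1
Total = 141.

141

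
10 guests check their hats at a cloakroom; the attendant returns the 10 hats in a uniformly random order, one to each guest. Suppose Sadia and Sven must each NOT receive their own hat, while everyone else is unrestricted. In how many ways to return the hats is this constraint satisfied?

Let A_j be the event that the j-th constrained one is fixed. By inclusion-exclusion over the 2 events:
Σ_{j=0}^{2} (-1)^j C(2,j)(10-j)!
= C(2,0)·10! - C(2,1)·9! + C(2,2)·8!
= 3628800 - 725760 + 40320
= 2943360

2943360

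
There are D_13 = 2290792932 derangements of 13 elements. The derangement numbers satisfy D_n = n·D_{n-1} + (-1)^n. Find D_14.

32071101049

D_14 = 14·2290792932 + 1 = 32071101049.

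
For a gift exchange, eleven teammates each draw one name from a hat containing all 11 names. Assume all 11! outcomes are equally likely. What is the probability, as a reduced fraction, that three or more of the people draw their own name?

3205379/39916800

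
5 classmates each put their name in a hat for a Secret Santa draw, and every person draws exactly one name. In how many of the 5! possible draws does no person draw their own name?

44

The number of derangements of 5 is !5 = Σ_{k=0}^{5} (-1)^k·5!/k!
= 5! - 5!/1! + 5!/2! - 5!/3! + 5!/4! - 5!/5!
= 120 - 120 + 60 - 20 + 5 - 1
= 44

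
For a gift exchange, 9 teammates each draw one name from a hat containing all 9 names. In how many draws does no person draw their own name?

!9 = 9! · Σ_{k=0}^{9} (-1)^k/k!
= 9! - 9!/1! + 9!/2! - 9!/3! + 9!/4! - 9!/5! + 9!/6! - 9!/7! + 9!/8! - 9!/9!
= 362880 - 362880 + 181440 - 60480 + 15120 - 3024 + 504 - 72 + 9 - 1
= 133496

133496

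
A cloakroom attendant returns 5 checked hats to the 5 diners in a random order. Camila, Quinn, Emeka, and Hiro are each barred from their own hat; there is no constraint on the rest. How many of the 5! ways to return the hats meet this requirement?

Let A_j be the event that the j-th constrained one is fixed. By inclusion-exclusion over the 4 events:
Σ_{j=0}^{4} (-1)^j C(4,j)(5-j)!
= C(4,0)·5! - C(4,1)·4! + C(4,2)·3! - C(4,3)·2! + C(4,4)·1!
= 120 - 96 + 36 - 8 + 1
= 53

53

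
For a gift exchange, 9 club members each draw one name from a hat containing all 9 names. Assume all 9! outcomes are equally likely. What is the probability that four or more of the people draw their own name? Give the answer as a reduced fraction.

Favorable outcomes: Σ_{i≥4} C(9,i)·!(9-i) = 126·44 + 126·9 + 84·2 + 36·1 + 9·0 + 1·1 = 6883.
Total outcomes: 9! = 362880.
Probability = 6883/362880 = 6883/362880.

6883/362880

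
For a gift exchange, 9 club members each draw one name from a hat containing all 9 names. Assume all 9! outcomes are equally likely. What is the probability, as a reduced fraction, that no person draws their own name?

16687/45360

Favorable outcomes: !9 = 133496.
Total outcomes: 9! = 362880.
Probability = 133496/362880 = 16687/45360.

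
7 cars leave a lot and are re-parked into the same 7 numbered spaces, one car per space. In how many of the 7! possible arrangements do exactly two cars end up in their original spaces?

924

Choose which 2 of the 7 are fixed: C(7,2) = 21.
The other 5 form a derangement: !5 = 44.
Total: 21 × 44 = 924.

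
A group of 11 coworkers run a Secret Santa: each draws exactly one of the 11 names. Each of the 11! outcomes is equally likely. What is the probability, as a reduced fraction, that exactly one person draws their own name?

Favorable outcomes: C(11,1)·!10 = 11·1334961 = 14684571.
Total outcomes: 11! = 39916800.
Probability = 14684571/39916800 = 16481/44800.

16481/44800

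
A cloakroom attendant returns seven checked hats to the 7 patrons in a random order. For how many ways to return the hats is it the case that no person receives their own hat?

!7 = 7! · Σ_{k=0}^{7} (-1)^k/k!
= 7! - 7!/1! + 7!/2! - 7!/3! + 7!/4! - 7!/5! + 7!/6! - 7!/7!
= 5040 - 5040 + 2520 - 840 + 210 - 42 + 7 - 1
= 1854

1854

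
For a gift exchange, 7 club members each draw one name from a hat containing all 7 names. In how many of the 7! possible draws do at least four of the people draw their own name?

92

Sum C(7,i)·!(7-i) for i = 4..7:
  i=4: C(7,4)·!3 = 35·2 = 70
  i=5: C(7,5)·!2 = 21·1 = 21
  i=6: C(7,6)·!1 = 7·0 = 0
  i=7: C(7,7)·!0 = 1·1 = 1
Total = 92.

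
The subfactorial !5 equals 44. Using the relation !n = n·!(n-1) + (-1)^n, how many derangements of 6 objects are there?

!6 = 6·44 + 1 = 265.

265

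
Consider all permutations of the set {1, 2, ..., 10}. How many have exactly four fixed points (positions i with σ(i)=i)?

55650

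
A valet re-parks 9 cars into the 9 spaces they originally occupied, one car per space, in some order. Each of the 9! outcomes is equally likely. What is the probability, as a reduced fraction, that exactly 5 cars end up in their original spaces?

Favorable outcomes: C(9,5)·!4 = 126·9 = 1134.
Total outcomes: 9! = 362880.
Probability = 1134/362880 = 1/320.

1/320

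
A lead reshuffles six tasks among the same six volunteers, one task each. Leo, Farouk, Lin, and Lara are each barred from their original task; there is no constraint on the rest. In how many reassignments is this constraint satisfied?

362

Inclusion-exclusion on the 4 forbidden self-matches:
Σ_{j=0}^{4} (-1)^j C(4,j)(6-j)!
= C(4,0)·6! - C(4,1)·5! + C(4,2)·4! - C(4,3)·3! + C(4,4)·2!
= 720 - 480 + 144 - 24 + 2
= 362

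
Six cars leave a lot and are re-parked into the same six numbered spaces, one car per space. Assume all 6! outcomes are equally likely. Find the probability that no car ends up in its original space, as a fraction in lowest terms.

53/144

Favorable outcomes: !6 = 265.
Total outcomes: 6! = 720.
Probability = 265/720 = 53/144.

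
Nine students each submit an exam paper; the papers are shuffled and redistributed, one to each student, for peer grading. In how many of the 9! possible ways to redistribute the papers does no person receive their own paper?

133496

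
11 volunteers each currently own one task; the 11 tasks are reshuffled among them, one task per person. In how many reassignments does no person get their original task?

14684570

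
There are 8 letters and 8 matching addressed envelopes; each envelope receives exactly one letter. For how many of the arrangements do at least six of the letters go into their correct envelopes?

29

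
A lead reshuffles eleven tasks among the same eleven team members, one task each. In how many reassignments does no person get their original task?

!11 is the nearest integer to 11!/e.
11! = 39916800, and 39916800/e ≈ 14684570.08, so !11 = 14684570.

14684570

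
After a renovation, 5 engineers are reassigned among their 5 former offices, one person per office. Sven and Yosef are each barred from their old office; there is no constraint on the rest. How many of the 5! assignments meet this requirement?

78

Inclusion-exclusion on the 2 forbidden self-matches:
Σ_{j=0}^{2} (-1)^j C(2,j)(5-j)!
= C(2,0)·5! - C(2,1)·4! + C(2,2)·3!
= 120 - 48 + 6
= 78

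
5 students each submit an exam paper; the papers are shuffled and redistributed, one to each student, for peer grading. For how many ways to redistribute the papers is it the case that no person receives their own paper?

44

Recurrence: !5 = 4·(!4 + !3).
!5 = 4·(9 + 2) = 4·11 = 44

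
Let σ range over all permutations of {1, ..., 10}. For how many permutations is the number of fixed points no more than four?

3615536

Sum C(10,i)·!(10-i) for i = 0..4:
  i=0: C(10,0)·!10 = 1·1334961 = 1334961
  i=1: C(10,1)·!9 = 10·133496 = 1334960
  i=2: C(10,2)·!8 = 45·14833 = 667485
  i=3: C(10,3)·!7 = 120·1854 = 222480
  i=4: C(10,4)·!6 = 210·265 = 55650
Total = 3615536.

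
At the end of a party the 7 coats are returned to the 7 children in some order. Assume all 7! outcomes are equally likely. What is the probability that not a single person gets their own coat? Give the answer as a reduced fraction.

103/280

Favorable outcomes: !7 = 1854.
Total outcomes: 7! = 5040.
Probability = 1854/5040 = 103/280.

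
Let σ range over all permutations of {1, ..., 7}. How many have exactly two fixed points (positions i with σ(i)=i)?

924

Choose which 2 of the 7 are fixed: C(7,2) = 21.
The remaining 5 must be deranged: !5 = 44.
Total: 21 × 44 = 924.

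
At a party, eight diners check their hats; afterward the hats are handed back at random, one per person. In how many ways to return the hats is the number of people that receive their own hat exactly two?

7420

Choose which 2 of the 8 are fixed: C(8,2) = 28.
The remaining 6 must be deranged: !6 = 265.
Total: 28 × 265 = 7420.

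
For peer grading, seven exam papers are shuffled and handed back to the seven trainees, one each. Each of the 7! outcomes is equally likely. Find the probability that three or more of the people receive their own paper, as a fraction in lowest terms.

407/5040

Favorable outcomes: Σ_{i≥3} C(7,i)·!(7-i) = 35·9 + 35·2 + 21·1 + 7·0 + 1·1 = 407.
Total outcomes: 7! = 5040.
Probability = 407/5040 = 407/5040.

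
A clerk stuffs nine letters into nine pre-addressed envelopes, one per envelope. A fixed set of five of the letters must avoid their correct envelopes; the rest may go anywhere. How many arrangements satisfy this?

205056

Inclusion-exclusion on the 5 forbidden self-matches:
Σ_{j=0}^{5} (-1)^j C(5,j)(9-j)!
= C(5,0)·9! - C(5,1)·8! + C(5,2)·7! - C(5,3)·6! + C(5,4)·5! - C(5,5)·4!
= 362880 - 201600 + 50400 - 7200 + 600 - 24
= 205056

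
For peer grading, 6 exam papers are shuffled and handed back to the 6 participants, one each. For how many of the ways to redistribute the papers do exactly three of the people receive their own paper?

40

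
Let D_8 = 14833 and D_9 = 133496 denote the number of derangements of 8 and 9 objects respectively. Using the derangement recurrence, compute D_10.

D_10 = (10-1)·(D_9 + D_8) = 9·(133496 + 14833) = 9·148329 = 1334961.

1334961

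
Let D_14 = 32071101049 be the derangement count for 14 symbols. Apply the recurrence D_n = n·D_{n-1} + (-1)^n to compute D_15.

D_15 = 15·32071101049 - 1 = 481066515734.

481066515734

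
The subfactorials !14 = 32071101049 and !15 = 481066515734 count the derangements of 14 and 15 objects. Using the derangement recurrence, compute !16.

!16 = (16-1)·(!15 + !14) = 15·(481066515734 + 32071101049) = 15·513137616783 = 7697064251745.

7697064251745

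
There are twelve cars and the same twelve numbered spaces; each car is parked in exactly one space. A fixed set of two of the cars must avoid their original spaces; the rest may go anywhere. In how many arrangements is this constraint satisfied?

402796800

Inclusion-exclusion on the 2 forbidden self-matches:
Σ_{j=0}^{2} (-1)^j C(2,j)(12-j)!
= C(2,0)·12! - C(2,1)·11! + C(2,2)·10!
= 479001600 - 79833600 + 3628800
= 402796800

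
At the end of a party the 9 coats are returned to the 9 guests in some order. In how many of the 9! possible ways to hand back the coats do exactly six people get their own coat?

168

Choose which 6 of the 9 are fixed: C(9,6) = 84.
The remaining 3 must be deranged: !3 = 2.
Total: 84 × 2 = 168.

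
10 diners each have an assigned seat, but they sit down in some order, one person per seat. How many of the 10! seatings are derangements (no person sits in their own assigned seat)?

Use !n = (n-1)(!(n-1) + !(n-2)).
!10 = 9·(133496 + 14833) = 9·148329 = 1334961

1334961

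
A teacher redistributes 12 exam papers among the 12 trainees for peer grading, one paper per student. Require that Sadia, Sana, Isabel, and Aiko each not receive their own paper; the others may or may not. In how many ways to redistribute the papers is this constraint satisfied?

339696000

Inclusion-exclusion on the 4 forbidden self-matches:
Σ_{j=0}^{4} (-1)^j C(4,j)(12-j)!
= C(4,0)·12! - C(4,1)·11! + C(4,2)·10! - C(4,3)·9! + C(4,4)·8!
= 479001600 - 159667200 + 21772800 - 1451520 + 40320
= 339696000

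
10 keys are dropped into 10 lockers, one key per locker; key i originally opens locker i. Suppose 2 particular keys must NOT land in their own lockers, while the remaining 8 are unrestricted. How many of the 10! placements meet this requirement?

Let A_j be the event that the j-th constrained one is fixed. By inclusion-exclusion over the 2 events:
Σ_{j=0}^{2} (-1)^j C(2,j)(10-j)!
= C(2,0)·10! - C(2,1)·9! + C(2,2)·8!
= 3628800 - 725760 + 40320
= 2943360

2943360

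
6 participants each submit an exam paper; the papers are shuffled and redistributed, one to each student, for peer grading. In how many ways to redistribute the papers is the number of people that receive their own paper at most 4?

719

Sum C(6,i)·!(6-i) for i = 0..4:
  i=0: C(6,0)·!6 = 1·265 = 265
  i=1: C(6,1)·!5 = 6·44 = 264
  i=2: C(6,2)·!4 = 15·9 = 135
  i=3: C(6,3)·!3 = 20·2 = 40
  i=4: C(6,4)·!2 = 15·1 = 15
Total = 719.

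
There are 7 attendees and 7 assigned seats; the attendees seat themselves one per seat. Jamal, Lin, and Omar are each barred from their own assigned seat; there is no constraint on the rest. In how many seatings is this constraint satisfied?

Inclusion-exclusion on the 3 forbidden self-matches:
Σ_{j=0}^{3} (-1)^j C(3,j)(7-j)!
= C(3,0)·7! - C(3,1)·6! + C(3,2)·5! - C(3,3)·4!
= 5040 - 2160 + 360 - 24
= 3216

3216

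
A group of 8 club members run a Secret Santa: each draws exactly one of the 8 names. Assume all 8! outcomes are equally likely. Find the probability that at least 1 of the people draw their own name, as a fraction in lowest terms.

Favorable outcomes: Σ_{i≥1} C(8,i)·!(8-i) = 8·1854 + 28·265 + 56·44 + 70·9 + 56·2 + 28·1 + 8·0 + 1·1 = 25487.
Total outcomes: 8! = 40320.
Probability = 25487/40320 = 3641/5760.

3641/5760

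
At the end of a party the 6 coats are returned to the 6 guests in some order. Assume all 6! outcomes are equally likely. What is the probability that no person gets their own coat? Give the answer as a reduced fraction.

Favorable outcomes: !6 = 265.
Total outcomes: 6! = 720.
Probability = 265/720 = 53/144.

53/144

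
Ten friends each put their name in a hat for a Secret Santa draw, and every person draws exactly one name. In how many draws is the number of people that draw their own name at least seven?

286

# with exactly i fixed is C(10,i)·!(10-i); sum over i=7..10:
  i=7: C(10,7)·!3 = 120·2 = 240
  i=8: C(10,8)·!2 = 45·1 = 45
  i=9: C(10,9)·!1 = 10·0 = 0
  i=10: C(10,10)·!0 = 1·1 = 1
Total = 286.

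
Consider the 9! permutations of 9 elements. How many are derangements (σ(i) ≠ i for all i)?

133496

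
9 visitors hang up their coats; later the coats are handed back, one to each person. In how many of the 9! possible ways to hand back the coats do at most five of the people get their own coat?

362675

Sum C(9,i)·!(9-i) for i = 0..5:
  i=0: C(9,0)·!9 = 1·133496 = 133496
  i=1: C(9,1)·!8 = 9·14833 = 133497
  i=2: C(9,2)·!7 = 36·1854 = 66744
  i=3: C(9,3)·!6 = 84·265 = 22260
  i=4: C(9,4)·!5 = 126·44 = 5544
  i=5: C(9,5)·!4 = 126·9 = 1134
Total = 362675.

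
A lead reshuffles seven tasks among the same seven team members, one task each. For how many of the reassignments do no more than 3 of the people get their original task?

Sum C(7,i)·!(7-i) for i = 0..3:
  i=0: C(7,0)·!7 = 1·1854 = 1854
  i=1: C(7,1)·!6 = 7·265 = 1855
  i=2: C(7,2)·!5 = 21·44 = 924
  i=3: C(7,3)·!4 = 35·9 = 315
Total = 4948.

4948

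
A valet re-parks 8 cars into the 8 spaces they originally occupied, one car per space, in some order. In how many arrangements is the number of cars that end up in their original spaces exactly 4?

Choose which 4 of the 8 are fixed: C(8,4) = 70.
The other 4 form a derangement: !4 = 9.
Total: 70 × 9 = 630.

630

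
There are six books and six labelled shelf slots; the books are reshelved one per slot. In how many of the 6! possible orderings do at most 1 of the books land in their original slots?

# with exactly i fixed is C(6,i)·!(6-i); sum over i=0..1:
  i=0: C(6,0)·!6 = 1·265 = 265
  i=1: C(6,1)·!5 = 6·44 = 264
Total = 529.

529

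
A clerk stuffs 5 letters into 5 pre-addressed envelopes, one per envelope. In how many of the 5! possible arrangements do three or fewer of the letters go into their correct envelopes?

119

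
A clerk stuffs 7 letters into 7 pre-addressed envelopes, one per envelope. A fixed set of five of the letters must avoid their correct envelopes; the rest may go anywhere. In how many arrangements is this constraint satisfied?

2428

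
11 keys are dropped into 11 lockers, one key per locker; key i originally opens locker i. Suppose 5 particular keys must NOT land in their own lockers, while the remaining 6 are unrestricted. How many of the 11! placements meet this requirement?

Let A_j be the event that the j-th constrained one is fixed. By inclusion-exclusion over the 5 events:
Σ_{j=0}^{5} (-1)^j C(5,j)(11-j)!
= C(5,0)·11! - C(5,1)·10! + C(5,2)·9! - C(5,3)·8! + C(5,4)·7! - C(5,5)·6!
= 39916800 - 18144000 + 3628800 - 403200 + 25200 - 720
= 25022880

25022880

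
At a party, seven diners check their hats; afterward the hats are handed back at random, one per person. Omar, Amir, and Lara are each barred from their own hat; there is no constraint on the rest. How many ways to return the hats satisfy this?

3216

Inclusion-exclusion on the 3 forbidden self-matches:
Σ_{j=0}^{3} (-1)^j C(3,j)(7-j)!
= C(3,0)·7! - C(3,1)·6! + C(3,2)·5! - C(3,3)·4!
= 5040 - 2160 + 360 - 24
= 3216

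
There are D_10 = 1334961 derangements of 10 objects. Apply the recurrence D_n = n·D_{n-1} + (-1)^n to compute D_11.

D_11 = 11·1334961 - 1 = 14684570.

14684570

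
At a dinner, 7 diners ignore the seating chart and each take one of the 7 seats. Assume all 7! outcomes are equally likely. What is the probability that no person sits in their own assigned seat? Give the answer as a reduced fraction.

103/280

Favorable outcomes: !7 = 1854.
Total outcomes: 7! = 5040.
Probability = 1854/5040 = 103/280.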